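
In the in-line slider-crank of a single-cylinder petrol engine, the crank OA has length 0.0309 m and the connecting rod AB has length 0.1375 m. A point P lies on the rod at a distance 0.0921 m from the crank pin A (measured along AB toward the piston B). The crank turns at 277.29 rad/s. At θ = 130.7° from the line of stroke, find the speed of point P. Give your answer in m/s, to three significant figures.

ω = 277.3 rad/s.  Crank-pin speed |V_A| = rω = 8.5683 m/s, perpendicular to OA.
Rod angle: sinφ = −(r/L) sinθ ⇒ φ = -9.810°; ω_rod = −rω cosθ/√(L²−r²sin²θ) = +41.238 rad/s.
V_P = V_A + ω_rod × AP, with AP = 0.0921 m along the rod.
Components: V_Px = −rω sinθ − a·ω_rod·sinφ = -5.8488 m/s;  V_Py = rω cosθ + a·ω_rod·cosφ = -1.8448 m/s.
|V_P| = √(V_Px² + V_Py²) = 6.1329 m/s.

6.13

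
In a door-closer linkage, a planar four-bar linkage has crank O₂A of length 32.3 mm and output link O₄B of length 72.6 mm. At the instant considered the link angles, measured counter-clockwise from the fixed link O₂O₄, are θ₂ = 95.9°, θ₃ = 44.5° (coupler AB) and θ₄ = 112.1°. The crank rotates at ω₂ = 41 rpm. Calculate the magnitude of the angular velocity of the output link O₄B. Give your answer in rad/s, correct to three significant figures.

1.61

ω₂ = 4.294 rad/s (from 41 rpm).
Differentiating the loop-closure r₂e^{iθ₂}+r₃e^{iθ₃}=r₁+r₄e^{iθ₄} gives r₂ω₂e^{iθ₂}+r₃ω₃e^{iθ₃}=r₄ω₄e^{iθ₄}.
Eliminating the other unknown: ω₄ = r₂ω₂ sin(θ₂−θ₃) / [r₄ sin(θ₄−θ₃)].
Numerator sine = +0.78152; denominator sine = +0.92455.
Result = 0.0323·4.294·(+0.78152) / (0.0726·(+0.92455)) = +1.6147 rad/s; magnitude 1.6147 rad/s.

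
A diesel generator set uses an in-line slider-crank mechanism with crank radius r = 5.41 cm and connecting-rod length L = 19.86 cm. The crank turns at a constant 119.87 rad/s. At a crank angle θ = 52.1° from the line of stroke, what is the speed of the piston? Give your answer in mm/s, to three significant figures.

ω = 119.9 rad/s
For an in-line slider-crank, x = r cosθ + √(L² − r² sin²θ), so v = −rω sinθ·[1 + r cosθ/√(L² − r² sin²θ)].
With r = 0.0541 m, L = 0.1986 m, θ = 52.1°: √(L² − r² sin²θ) = 0.19396 m.
v = −0.0541·119.9·0.78908·[1 + 0.0541·0.61429/0.19396] = -5.994 m/s.
|v| = 5.994 m/s = 5994 mm/s.

5990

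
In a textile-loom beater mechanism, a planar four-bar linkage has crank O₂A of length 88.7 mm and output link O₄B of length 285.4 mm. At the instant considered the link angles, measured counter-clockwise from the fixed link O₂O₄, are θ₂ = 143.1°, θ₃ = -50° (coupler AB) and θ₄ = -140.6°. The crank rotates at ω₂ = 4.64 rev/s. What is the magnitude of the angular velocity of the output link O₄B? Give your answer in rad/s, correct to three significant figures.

2.05

ω₂ = 29.15 rad/s (from 4.64 rev/s).
Differentiating the loop-closure r₂e^{iθ₂}+r₃e^{iθ₃}=r₁+r₄e^{iθ₄} gives r₂ω₂e^{iθ₂}+r₃ω₃e^{iθ₃}=r₄ω₄e^{iθ₄}.
Eliminating the other unknown: ω₄ = r₂ω₂ sin(θ₂−θ₃) / [r₄ sin(θ₄−θ₃)].
Numerator sine = -0.22665; denominator sine = -0.99995.
Result = 0.0887·29.15·(-0.22665) / (0.2854·(-0.99995)) = +2.0538 rad/s; magnitude 2.0538 rad/s.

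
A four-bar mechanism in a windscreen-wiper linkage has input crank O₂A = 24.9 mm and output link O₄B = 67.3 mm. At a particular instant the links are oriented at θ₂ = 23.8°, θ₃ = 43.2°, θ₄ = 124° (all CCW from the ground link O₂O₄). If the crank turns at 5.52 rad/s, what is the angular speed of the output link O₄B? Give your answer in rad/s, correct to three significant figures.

0.687

ω₂ = 5.52 rad/s
Differentiating the loop-closure r₂e^{iθ₂}+r₃e^{iθ₃}=r₁+r₄e^{iθ₄} gives r₂ω₂e^{iθ₂}+r₃ω₃e^{iθ₃}=r₄ω₄e^{iθ₄}.
Eliminating the other unknown: ω₄ = r₂ω₂ sin(θ₂−θ₃) / [r₄ sin(θ₄−θ₃)].
Numerator sine = -0.33216; denominator sine = +0.98714.
Result = 0.0249·5.52·(-0.33216) / (0.0673·(+0.98714)) = -0.68722 rad/s; magnitude 0.68722 rad/s.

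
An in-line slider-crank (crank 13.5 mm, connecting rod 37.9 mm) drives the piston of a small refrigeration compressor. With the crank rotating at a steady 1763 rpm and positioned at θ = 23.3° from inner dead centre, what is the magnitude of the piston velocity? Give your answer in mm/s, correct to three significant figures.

1310

ω = 2π·1763/60 = 184.6 rad/s
For an in-line slider-crank, x = r cosθ + √(L² − r² sin²θ), so v = −rω sinθ·[1 + r cosθ/√(L² − r² sin²θ)].
With r = 0.0135 m, L = 0.0379 m, θ = 23.3°: √(L² − r² sin²θ) = 0.037522 m.
v = −0.0135·184.6·0.39555·[1 + 0.0135·0.91845/0.037522] = -1.3116 m/s.
|v| = 1.3116 m/s = 1311.6 mm/s.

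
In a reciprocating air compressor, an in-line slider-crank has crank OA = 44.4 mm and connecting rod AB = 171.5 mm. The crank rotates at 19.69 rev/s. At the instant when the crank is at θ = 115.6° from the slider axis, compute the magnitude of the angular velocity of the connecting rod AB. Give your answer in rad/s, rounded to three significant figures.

14.2

ω = 123.7 rad/s (converted from 19.69 rev/s).
The rod makes angle φ with the slider axis where L sinφ = r sinθ; differentiating, L cosφ·φ̇ = r ω cosθ.
L cosφ = √(L² − r² sin²θ) = 0.16676 m.
|ω_rod| = r ω |cosθ| / √(L² − r² sin²θ) = 0.0444·123.7·0.43209/0.16676 = 14.233 rad/s.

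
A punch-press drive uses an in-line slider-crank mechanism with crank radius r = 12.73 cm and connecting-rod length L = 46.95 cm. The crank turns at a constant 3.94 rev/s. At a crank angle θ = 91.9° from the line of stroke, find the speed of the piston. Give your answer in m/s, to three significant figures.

3.12

ω = 2π·3.94 = 24.76 rad/s
For an in-line slider-crank, x = r cosθ + √(L² − r² sin²θ), so v = −rω sinθ·[1 + r cosθ/√(L² − r² sin²θ)].
With r = 0.1273 m, L = 0.4695 m, θ = 91.9°: √(L² − r² sin²θ) = 0.45193 m.
v = −0.1273·24.76·0.99945·[1 + 0.1273·-0.03316/0.45193] = -3.1203 m/s.
|v| = 3.1203 m/s.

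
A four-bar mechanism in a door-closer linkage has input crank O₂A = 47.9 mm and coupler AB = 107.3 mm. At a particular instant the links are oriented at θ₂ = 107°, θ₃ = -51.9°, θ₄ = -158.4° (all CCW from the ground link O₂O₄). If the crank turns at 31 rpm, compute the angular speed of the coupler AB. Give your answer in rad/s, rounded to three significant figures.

1.51

ω₂ = 3.246 rad/s (from 31 rpm).
Differentiating the loop-closure r₂e^{iθ₂}+r₃e^{iθ₃}=r₁+r₄e^{iθ₄} gives r₂ω₂e^{iθ₂}+r₃ω₃e^{iθ₃}=r₄ω₄e^{iθ₄}.
Eliminating the other unknown: ω₃ = r₂ω₂ sin(θ₄−θ₂) / [r₃ sin(θ₃−θ₄)].
Numerator sine = +0.99678; denominator sine = +0.95882.
Result = 0.0479·3.246·(+0.99678) / (0.1073·(+0.95882)) = +1.5066 rad/s; magnitude 1.5066 rad/s.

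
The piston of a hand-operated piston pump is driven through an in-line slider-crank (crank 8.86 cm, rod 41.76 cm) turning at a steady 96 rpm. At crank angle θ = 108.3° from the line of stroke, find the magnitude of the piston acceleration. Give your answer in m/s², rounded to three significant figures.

ω = 2π·96/60 = 10.05 rad/s
x(θ) = r cosθ + √(L² − r² sin²θ); with ω constant, a = ω²·d²x/dθ².
d²x/dθ² = −r cosθ − r²(cos2θ)/√u − r⁴ sin²2θ/(4u^{3/2}),  u = L² − r² sin²θ = 0.167314 m².
Substituting r = 0.0886 m, L = 0.4176 m, θ = 108.3°: d²x/dθ² = +0.043147 m.
a = ω²·d²x/dθ² = (10.05)²·(+0.043147) = +4.3606 m/s²;  |a| = 4.3606 m/s².

4.36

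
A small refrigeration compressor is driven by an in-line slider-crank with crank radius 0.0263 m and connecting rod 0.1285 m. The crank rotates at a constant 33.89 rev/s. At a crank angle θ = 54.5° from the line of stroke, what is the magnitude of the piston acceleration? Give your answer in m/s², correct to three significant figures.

ω = 2π·33.9 = 212.9 rad/s
x(θ) = r cosθ + √(L² − r² sin²θ); with ω constant, a = ω²·d²x/dθ².
d²x/dθ² = −r cosθ − r²(cos2θ)/√u − r⁴ sin²2θ/(4u^{3/2}),  u = L² − r² sin²θ = 0.0160538 m².
Substituting r = 0.0263 m, L = 0.1285 m, θ = 54.5°: d²x/dθ² = -0.013548 m.
a = ω²·d²x/dθ² = (212.9)²·(-0.013548) = -614.28 m/s²;  |a| = 614.28 m/s².

614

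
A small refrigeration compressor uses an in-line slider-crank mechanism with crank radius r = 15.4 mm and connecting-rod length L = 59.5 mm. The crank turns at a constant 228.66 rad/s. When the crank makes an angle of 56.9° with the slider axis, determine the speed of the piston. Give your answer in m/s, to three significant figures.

ω = 228.7 rad/s
For an in-line slider-crank, x = r cosθ + √(L² − r² sin²θ), so v = −rω sinθ·[1 + r cosθ/√(L² − r² sin²θ)].
With r = 0.0154 m, L = 0.0595 m, θ = 56.9°: √(L² − r² sin²θ) = 0.058085 m.
v = −0.0154·228.7·0.83772·[1 + 0.0154·0.54610/0.058085] = -3.377 m/s.
|v| = 3.377 m/s.

3.38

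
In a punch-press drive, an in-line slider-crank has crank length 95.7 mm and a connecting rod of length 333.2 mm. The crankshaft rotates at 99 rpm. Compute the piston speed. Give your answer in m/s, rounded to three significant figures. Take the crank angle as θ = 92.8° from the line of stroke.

ω = 2π·99/60 = 10.37 rad/s
For an in-line slider-crank, x = r cosθ + √(L² − r² sin²θ), so v = −rω sinθ·[1 + r cosθ/√(L² − r² sin²θ)].
With r = 0.0957 m, L = 0.3332 m, θ = 92.8°: √(L² − r² sin²θ) = 0.3192 m.
v = −0.0957·10.37·0.99881·[1 + 0.0957·-0.04885/0.3192] = -0.97645 m/s.
|v| = 0.97645 m/s.

0.976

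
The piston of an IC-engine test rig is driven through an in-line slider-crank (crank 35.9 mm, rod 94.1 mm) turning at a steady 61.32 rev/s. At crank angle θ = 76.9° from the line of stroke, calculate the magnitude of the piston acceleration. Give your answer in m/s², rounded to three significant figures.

ω = 2π·61.3 = 385.3 rad/s
x(θ) = r cosθ + √(L² − r² sin²θ); with ω constant, a = ω²·d²x/dθ².
d²x/dθ² = −r cosθ − r²(cos2θ)/√u − r⁴ sin²2θ/(4u^{3/2}),  u = L² − r² sin²θ = 0.00763221 m².
Substituting r = 0.0359 m, L = 0.0941 m, θ = 76.9°: d²x/dθ² = +0.0049786 m.
a = ω²·d²x/dθ² = (385.3)²·(+0.0049786) = +739.04 m/s²;  |a| = 739.04 m/s².

739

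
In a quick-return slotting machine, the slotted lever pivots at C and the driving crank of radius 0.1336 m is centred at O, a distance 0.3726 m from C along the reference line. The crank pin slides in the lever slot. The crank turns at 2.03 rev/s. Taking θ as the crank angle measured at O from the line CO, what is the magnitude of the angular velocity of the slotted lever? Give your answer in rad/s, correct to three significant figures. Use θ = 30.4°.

3.20

ω = 12.75 rad/s (from 2.03 rev/s).
Crank pin A relative to C: A = (d + r cosθ, r sinθ); lever angle φ = atan2(r sinθ, d + r cosθ).
Differentiating tanφ: φ̇ = rω(d cosθ + r)/(d² + r² + 2dr cosθ).
d² + r² + 2dr cosθ = |CA|² = 0.24255 m²;  d cosθ + r = +0.45497 m.
|ω_lever| = |0.1336·12.75·+0.45497| / 0.24255 = 3.1964 rad/s.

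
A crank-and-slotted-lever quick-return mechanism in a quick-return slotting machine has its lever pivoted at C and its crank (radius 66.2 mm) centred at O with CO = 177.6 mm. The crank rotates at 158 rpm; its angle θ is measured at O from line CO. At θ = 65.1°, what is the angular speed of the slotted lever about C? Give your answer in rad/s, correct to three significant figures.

ω = 16.55 rad/s (from 158 rpm).
Crank pin A relative to C: A = (d + r cosθ, r sinθ); lever angle φ = atan2(r sinθ, d + r cosθ).
Differentiating tanφ: φ̇ = rω(d cosθ + r)/(d² + r² + 2dr cosθ).
d² + r² + 2dr cosθ = |CA|² = 0.0458245 m²;  d cosθ + r = +0.14098 m.
|ω_lever| = |0.0662·16.55·+0.14098| / 0.0458245 = 3.3697 rad/s.

3.37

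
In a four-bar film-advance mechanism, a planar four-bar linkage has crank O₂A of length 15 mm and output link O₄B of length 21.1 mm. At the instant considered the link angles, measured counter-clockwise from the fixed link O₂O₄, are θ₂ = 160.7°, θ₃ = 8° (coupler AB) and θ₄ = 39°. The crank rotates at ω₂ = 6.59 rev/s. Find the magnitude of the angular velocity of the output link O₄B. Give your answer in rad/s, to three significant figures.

ω₂ = 41.41 rad/s (from 6.59 rev/s).
Differentiating the loop-closure r₂e^{iθ₂}+r₃e^{iθ₃}=r₁+r₄e^{iθ₄} gives r₂ω₂e^{iθ₂}+r₃ω₃e^{iθ₃}=r₄ω₄e^{iθ₄}.
Eliminating the other unknown: ω₄ = r₂ω₂ sin(θ₂−θ₃) / [r₄ sin(θ₄−θ₃)].
Numerator sine = +0.45865; denominator sine = +0.51504.
Result = 0.015·41.41·(+0.45865) / (0.0211·(+0.51504)) = +26.213 rad/s; magnitude 26.213 rad/s.

26.2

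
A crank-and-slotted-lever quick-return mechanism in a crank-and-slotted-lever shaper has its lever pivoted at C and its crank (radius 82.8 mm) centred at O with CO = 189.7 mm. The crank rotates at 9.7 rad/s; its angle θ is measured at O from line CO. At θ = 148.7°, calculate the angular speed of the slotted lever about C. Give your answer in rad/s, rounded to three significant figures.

ω = 9.7 rad/s
Crank pin A relative to C: A = (d + r cosθ, r sinθ); lever angle φ = atan2(r sinθ, d + r cosθ).
Differentiating tanφ: φ̇ = rω(d cosθ + r)/(d² + r² + 2dr cosθ).
d² + r² + 2dr cosθ = |CA|² = 0.0159997 m²;  d cosθ + r = -0.079291 m.
|ω_lever| = |0.0828·9.7·-0.079291| / 0.0159997 = 3.9803 rad/s.

3.98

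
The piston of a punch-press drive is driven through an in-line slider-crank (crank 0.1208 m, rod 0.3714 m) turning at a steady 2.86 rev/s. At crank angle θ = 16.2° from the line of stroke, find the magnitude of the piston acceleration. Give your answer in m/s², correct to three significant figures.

48.3

ω = 2π·2.86 = 17.97 rad/s
x(θ) = r cosθ + √(L² − r² sin²θ); with ω constant, a = ω²·d²x/dθ².
d²x/dθ² = −r cosθ − r²(cos2θ)/√u − r⁴ sin²2θ/(4u^{3/2}),  u = L² − r² sin²θ = 0.136802 m².
Substituting r = 0.1208 m, L = 0.3714 m, θ = 16.2°: d²x/dθ² = -0.14962 m.
a = ω²·d²x/dθ² = (17.97)²·(-0.14962) = -48.314 m/s²;  |a| = 48.314 m/s².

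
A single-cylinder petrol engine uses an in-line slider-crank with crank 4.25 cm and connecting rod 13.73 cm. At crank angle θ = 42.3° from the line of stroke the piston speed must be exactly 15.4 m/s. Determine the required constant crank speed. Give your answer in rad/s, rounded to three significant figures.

436

For an in-line slider-crank, |v_piston| = rω|sinθ|·[1 + r cosθ/√(L² − r² sin²θ)].
With r = 0.0425 m, L = 0.1373 m, θ = 42.3°: the bracketed kinematic factor |dx/dθ| = 0.035298 m.
ω = v/|dx/dθ| = 15.4/0.035298 = 436.28 rad/s.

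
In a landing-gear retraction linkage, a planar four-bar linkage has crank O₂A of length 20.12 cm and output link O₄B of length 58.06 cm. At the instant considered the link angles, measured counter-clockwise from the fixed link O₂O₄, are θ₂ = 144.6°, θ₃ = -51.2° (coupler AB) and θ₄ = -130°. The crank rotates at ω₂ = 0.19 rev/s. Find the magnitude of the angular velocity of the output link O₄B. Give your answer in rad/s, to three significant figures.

0.115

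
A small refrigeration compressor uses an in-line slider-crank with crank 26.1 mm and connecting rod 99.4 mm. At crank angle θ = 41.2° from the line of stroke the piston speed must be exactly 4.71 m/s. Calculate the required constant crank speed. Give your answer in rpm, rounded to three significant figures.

For an in-line slider-crank, |v_piston| = rω|sinθ|·[1 + r cosθ/√(L² − r² sin²θ)].
With r = 0.0261 m, L = 0.0994 m, θ = 41.2°: the bracketed kinematic factor |dx/dθ| = 0.02064 m.
ω = v/|dx/dθ| = 4.71/0.02064 = 228.19 rad/s.
N = 60ω/(2π) = 2179.1 rpm.

2180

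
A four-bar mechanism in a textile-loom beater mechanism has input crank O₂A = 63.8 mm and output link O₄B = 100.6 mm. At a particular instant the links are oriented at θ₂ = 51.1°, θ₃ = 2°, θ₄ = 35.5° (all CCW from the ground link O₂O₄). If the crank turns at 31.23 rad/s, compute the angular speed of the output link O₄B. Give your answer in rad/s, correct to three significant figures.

27.1

ω₂ = 31.23 rad/s
Differentiating the loop-closure r₂e^{iθ₂}+r₃e^{iθ₃}=r₁+r₄e^{iθ₄} gives r₂ω₂e^{iθ₂}+r₃ω₃e^{iθ₃}=r₄ω₄e^{iθ₄}.
Eliminating the other unknown: ω₄ = r₂ω₂ sin(θ₂−θ₃) / [r₄ sin(θ₄−θ₃)].
Numerator sine = +0.75585; denominator sine = +0.55194.
Result = 0.0638·31.23·(+0.75585) / (0.1006·(+0.55194)) = +27.123 rad/s; magnitude 27.123 rad/s.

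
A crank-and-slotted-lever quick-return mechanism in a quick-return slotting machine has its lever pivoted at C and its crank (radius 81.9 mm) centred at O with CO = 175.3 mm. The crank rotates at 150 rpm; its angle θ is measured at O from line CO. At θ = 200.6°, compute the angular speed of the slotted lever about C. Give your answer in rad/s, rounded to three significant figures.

10.0

ω = 15.71 rad/s (from 150 rpm).
Crank pin A relative to C: A = (d + r cosθ, r sinθ); lever angle φ = atan2(r sinθ, d + r cosθ).
Differentiating tanφ: φ̇ = rω(d cosθ + r)/(d² + r² + 2dr cosθ).
d² + r² + 2dr cosθ = |CA|² = 0.0105596 m²;  d cosθ + r = -0.082191 m.
|ω_lever| = |0.0819·15.71·-0.082191| / 0.0105596 = 10.013 rad/s.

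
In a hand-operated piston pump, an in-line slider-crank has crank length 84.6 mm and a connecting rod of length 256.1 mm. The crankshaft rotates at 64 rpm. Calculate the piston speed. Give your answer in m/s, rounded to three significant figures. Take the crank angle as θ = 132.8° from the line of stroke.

0.320

ω = 2π·64/60 = 6.702 rad/s
For an in-line slider-crank, x = r cosθ + √(L² − r² sin²θ), so v = −rω sinθ·[1 + r cosθ/√(L² − r² sin²θ)].
With r = 0.0846 m, L = 0.2561 m, θ = 132.8°: √(L² − r² sin²θ) = 0.24846 m.
v = −0.0846·6.702·0.73373·[1 + 0.0846·-0.67944/0.24846] = -0.31978 m/s.
|v| = 0.31978 m/s.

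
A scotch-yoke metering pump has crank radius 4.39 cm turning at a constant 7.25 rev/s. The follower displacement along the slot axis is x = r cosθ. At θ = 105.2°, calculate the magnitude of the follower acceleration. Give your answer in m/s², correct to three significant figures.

ω = 45.55 rad/s (from 7.25 rev/s).
x = r cosθ ⇒ ẍ = −rω² cosθ (ω constant).
|a| = rω²|cosθ| = 0.0439·(45.55)²·|cos 105.2°| = 23.884 m/s².

23.9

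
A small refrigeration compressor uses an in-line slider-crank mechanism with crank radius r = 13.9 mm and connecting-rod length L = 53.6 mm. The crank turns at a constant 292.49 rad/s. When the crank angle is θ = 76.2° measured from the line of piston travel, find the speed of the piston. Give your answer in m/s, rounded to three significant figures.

4.20

ω = 292.5 rad/s
For an in-line slider-crank, x = r cosθ + √(L² − r² sin²θ), so v = −rω sinθ·[1 + r cosθ/√(L² − r² sin²θ)].
With r = 0.0139 m, L = 0.0536 m, θ = 76.2°: √(L² − r² sin²θ) = 0.051872 m.
v = −0.0139·292.5·0.97113·[1 + 0.0139·0.23853/0.051872] = -4.2006 m/s.
|v| = 4.2006 m/s.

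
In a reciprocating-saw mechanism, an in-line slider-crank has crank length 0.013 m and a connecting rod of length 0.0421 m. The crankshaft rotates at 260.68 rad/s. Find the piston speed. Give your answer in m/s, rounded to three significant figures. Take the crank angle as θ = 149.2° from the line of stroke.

1.27

ω = 260.7 rad/s
For an in-line slider-crank, x = r cosθ + √(L² − r² sin²θ), so v = −rω sinθ·[1 + r cosθ/√(L² − r² sin²θ)].
With r = 0.013 m, L = 0.0421 m, θ = 149.2°: √(L² − r² sin²θ) = 0.04157 m.
v = −0.013·260.7·0.51204·[1 + 0.013·-0.85896/0.04157] = -1.2691 m/s.
|v| = 1.2691 m/s.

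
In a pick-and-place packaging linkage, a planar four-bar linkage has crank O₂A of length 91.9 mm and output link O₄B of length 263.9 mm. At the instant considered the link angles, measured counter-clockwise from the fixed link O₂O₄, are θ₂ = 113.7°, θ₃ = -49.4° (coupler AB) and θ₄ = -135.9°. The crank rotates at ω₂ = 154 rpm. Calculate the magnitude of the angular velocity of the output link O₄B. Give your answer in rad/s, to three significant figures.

ω₂ = 16.13 rad/s (from 154 rpm).
Differentiating the loop-closure r₂e^{iθ₂}+r₃e^{iθ₃}=r₁+r₄e^{iθ₄} gives r₂ω₂e^{iθ₂}+r₃ω₃e^{iθ₃}=r₄ω₄e^{iθ₄}.
Eliminating the other unknown: ω₄ = r₂ω₂ sin(θ₂−θ₃) / [r₄ sin(θ₄−θ₃)].
Numerator sine = +0.29070; denominator sine = -0.99813.
Result = 0.0919·16.13·(+0.29070) / (0.2639·(-0.99813)) = -1.6356 rad/s; magnitude 1.6356 rad/s.

1.64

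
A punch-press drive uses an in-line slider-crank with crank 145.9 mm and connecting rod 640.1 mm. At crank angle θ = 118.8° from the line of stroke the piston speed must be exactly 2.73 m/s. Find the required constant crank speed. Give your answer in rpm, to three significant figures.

230

For an in-line slider-crank, |v_piston| = rω|sinθ|·[1 + r cosθ/√(L² − r² sin²θ)].
With r = 0.1459 m, L = 0.6401 m, θ = 118.8°: the bracketed kinematic factor |dx/dθ| = 0.11353 m.
ω = v/|dx/dθ| = 2.73/0.11353 = 24.048 rad/s.
N = 60ω/(2π) = 229.64 rpm.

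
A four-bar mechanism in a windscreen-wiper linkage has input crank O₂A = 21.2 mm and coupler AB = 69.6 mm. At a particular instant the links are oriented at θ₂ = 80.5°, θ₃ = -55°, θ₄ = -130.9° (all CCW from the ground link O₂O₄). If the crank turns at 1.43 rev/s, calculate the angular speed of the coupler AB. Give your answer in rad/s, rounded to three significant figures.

ω₂ = 8.985 rad/s (from 1.43 rev/s).
Differentiating the loop-closure r₂e^{iθ₂}+r₃e^{iθ₃}=r₁+r₄e^{iθ₄} gives r₂ω₂e^{iθ₂}+r₃ω₃e^{iθ₃}=r₄ω₄e^{iθ₄}.
Eliminating the other unknown: ω₃ = r₂ω₂ sin(θ₄−θ₂) / [r₃ sin(θ₃−θ₄)].
Numerator sine = +0.52101; denominator sine = +0.96987.
Result = 0.0212·8.985·(+0.52101) / (0.0696·(+0.96987)) = +1.4702 rad/s; magnitude 1.4702 rad/s.

1.47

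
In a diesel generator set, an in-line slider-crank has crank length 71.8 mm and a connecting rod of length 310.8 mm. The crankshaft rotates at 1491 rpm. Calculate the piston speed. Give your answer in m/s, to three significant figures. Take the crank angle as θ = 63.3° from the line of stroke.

11.1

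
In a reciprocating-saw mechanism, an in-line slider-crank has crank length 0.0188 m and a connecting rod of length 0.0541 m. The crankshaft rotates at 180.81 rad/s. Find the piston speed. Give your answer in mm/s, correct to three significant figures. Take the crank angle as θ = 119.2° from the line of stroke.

2440

ω = 180.8 rad/s
For an in-line slider-crank, x = r cosθ + √(L² − r² sin²θ), so v = −rω sinθ·[1 + r cosθ/√(L² − r² sin²θ)].
With r = 0.0188 m, L = 0.0541 m, θ = 119.2°: √(L² − r² sin²θ) = 0.051551 m.
v = −0.0188·180.8·0.87292·[1 + 0.0188·-0.48786/0.051551] = -2.4393 m/s.
|v| = 2.4393 m/s = 2439.3 mm/s.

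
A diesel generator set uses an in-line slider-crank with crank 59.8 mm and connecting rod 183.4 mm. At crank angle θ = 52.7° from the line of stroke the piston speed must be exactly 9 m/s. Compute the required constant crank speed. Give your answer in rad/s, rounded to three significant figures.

157

For an in-line slider-crank, |v_piston| = rω|sinθ|·[1 + r cosθ/√(L² − r² sin²θ)].
With r = 0.0598 m, L = 0.1834 m, θ = 52.7°: the bracketed kinematic factor |dx/dθ| = 0.057302 m.
ω = v/|dx/dθ| = 9/0.057302 = 157.06 rad/s.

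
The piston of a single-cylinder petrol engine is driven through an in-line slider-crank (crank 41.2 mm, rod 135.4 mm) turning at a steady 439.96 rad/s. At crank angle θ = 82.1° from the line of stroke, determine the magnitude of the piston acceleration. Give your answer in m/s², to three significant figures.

ω = 440 rad/s
x(θ) = r cosθ + √(L² − r² sin²θ); with ω constant, a = ω²·d²x/dθ².
d²x/dθ² = −r cosθ − r²(cos2θ)/√u − r⁴ sin²2θ/(4u^{3/2}),  u = L² − r² sin²θ = 0.0166678 m².
Substituting r = 0.0412 m, L = 0.1354 m, θ = 82.1°: d²x/dθ² = +0.0069636 m.
a = ω²·d²x/dθ² = (440)²·(+0.0069636) = +1347.9 m/s²;  |a| = 1347.9 m/s².

1350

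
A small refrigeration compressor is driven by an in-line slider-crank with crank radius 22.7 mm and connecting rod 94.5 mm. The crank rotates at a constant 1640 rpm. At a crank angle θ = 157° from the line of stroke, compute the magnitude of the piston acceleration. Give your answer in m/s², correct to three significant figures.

503

ω = 2π·1640/60 = 171.7 rad/s
x(θ) = r cosθ + √(L² − r² sin²θ); with ω constant, a = ω²·d²x/dθ².
d²x/dθ² = −r cosθ − r²(cos2θ)/√u − r⁴ sin²2θ/(4u^{3/2}),  u = L² − r² sin²θ = 0.00885158 m².
Substituting r = 0.0227 m, L = 0.0945 m, θ = 157°: d²x/dθ² = +0.01705 m.
a = ω²·d²x/dθ² = (171.7)²·(+0.01705) = +502.87 m/s²;  |a| = 502.87 m/s².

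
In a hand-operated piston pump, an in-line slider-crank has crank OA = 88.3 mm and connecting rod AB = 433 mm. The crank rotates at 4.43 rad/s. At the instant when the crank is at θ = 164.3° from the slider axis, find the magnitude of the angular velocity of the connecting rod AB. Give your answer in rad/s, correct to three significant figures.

0.871

ω = 4.43 rad/s
The rod makes angle φ with the slider axis where L sinφ = r sinθ; differentiating, L cosφ·φ̇ = r ω cosθ.
L cosφ = √(L² − r² sin²θ) = 0.43234 m.
|ω_rod| = r ω |cosθ| / √(L² − r² sin²θ) = 0.0883·4.43·0.96269/0.43234 = 0.87102 rad/s.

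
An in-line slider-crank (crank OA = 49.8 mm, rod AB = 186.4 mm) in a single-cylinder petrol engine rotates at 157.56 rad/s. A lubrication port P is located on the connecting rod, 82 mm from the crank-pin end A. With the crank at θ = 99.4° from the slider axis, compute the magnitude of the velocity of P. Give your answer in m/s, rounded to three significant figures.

7.62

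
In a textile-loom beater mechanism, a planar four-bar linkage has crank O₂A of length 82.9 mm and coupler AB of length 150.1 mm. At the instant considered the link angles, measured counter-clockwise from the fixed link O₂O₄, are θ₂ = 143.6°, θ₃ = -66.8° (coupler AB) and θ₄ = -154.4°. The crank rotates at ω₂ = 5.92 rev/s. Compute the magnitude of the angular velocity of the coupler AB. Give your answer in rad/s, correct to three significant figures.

ω₂ = 37.2 rad/s (from 5.92 rev/s).
Differentiating the loop-closure r₂e^{iθ₂}+r₃e^{iθ₃}=r₁+r₄e^{iθ₄} gives r₂ω₂e^{iθ₂}+r₃ω₃e^{iθ₃}=r₄ω₄e^{iθ₄}.
Eliminating the other unknown: ω₃ = r₂ω₂ sin(θ₄−θ₂) / [r₃ sin(θ₃−θ₄)].
Numerator sine = +0.88295; denominator sine = +0.99912.
Result = 0.0829·37.2·(+0.88295) / (0.1501·(+0.99912)) = +18.155 rad/s; magnitude 18.155 rad/s.

18.2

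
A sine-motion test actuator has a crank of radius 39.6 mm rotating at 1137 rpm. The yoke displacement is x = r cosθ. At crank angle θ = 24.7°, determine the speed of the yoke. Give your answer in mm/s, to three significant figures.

1970

ω = 119.1 rad/s (from 1137 rpm).
x = r cosθ ⇒ ẋ = −rω sinθ.
|v| = rω|sinθ| = 0.0396·119.1·|sin 24.7°| = 1.9703 m/s = 1970.3 mm/s.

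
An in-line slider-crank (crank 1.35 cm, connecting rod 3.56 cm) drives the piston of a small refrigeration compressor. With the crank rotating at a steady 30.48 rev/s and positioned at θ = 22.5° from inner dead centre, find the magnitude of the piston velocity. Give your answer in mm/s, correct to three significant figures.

1340

ω = 2π·30.5 = 191.5 rad/s
For an in-line slider-crank, x = r cosθ + √(L² − r² sin²θ), so v = −rω sinθ·[1 + r cosθ/√(L² − r² sin²θ)].
With r = 0.0135 m, L = 0.0356 m, θ = 22.5°: √(L² − r² sin²θ) = 0.035223 m.
v = −0.0135·191.5·0.38268·[1 + 0.0135·0.92388/0.035223] = -1.3397 m/s.
|v| = 1.3397 m/s = 1339.7 mm/s.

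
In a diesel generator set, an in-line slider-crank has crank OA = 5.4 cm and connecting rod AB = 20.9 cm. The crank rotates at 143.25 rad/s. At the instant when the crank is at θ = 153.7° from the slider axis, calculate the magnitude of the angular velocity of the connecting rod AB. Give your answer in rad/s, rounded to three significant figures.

33.4

ω = 143.2 rad/s
The rod makes angle φ with the slider axis where L sinφ = r sinθ; differentiating, L cosφ·φ̇ = r ω cosθ.
L cosφ = √(L² − r² sin²θ) = 0.20763 m.
|ω_rod| = r ω |cosθ| / √(L² − r² sin²θ) = 0.054·143.2·0.89649/0.20763 = 33.4 rad/s.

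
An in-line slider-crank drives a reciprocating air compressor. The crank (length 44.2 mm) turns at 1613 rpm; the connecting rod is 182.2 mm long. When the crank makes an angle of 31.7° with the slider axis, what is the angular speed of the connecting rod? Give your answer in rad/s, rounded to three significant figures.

ω = 168.9 rad/s (converted from 1613 rpm).
The rod makes angle φ with the slider axis where L sinφ = r sinθ; differentiating, L cosφ·φ̇ = r ω cosθ.
L cosφ = √(L² − r² sin²θ) = 0.18071 m.
|ω_rod| = r ω |cosθ| / √(L² − r² sin²θ) = 0.0442·168.9·0.85081/0.18071 = 35.15 rad/s.

35.2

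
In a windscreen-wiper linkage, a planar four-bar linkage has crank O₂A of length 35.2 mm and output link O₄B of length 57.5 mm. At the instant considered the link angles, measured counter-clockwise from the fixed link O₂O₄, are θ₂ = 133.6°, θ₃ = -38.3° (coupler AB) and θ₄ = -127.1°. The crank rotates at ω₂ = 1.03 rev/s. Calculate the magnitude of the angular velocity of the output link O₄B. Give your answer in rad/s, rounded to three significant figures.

ω₂ = 6.472 rad/s (from 1.03 rev/s).
Differentiating the loop-closure r₂e^{iθ₂}+r₃e^{iθ₃}=r₁+r₄e^{iθ₄} gives r₂ω₂e^{iθ₂}+r₃ω₃e^{iθ₃}=r₄ω₄e^{iθ₄}.
Eliminating the other unknown: ω₄ = r₂ω₂ sin(θ₂−θ₃) / [r₄ sin(θ₄−θ₃)].
Numerator sine = +0.14090; denominator sine = -0.99978.
Result = 0.0352·6.472·(+0.14090) / (0.0575·(-0.99978)) = -0.55834 rad/s; magnitude 0.55834 rad/s.

0.558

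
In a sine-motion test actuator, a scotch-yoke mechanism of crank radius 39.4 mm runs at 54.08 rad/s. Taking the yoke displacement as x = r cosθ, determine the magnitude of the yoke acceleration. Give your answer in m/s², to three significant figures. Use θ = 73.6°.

32.5

ω = 54.08 rad/s
x = r cosθ ⇒ ẍ = −rω² cosθ (ω constant).
|a| = rω²|cosθ| = 0.0394·(54.08)²·|cos 73.6°| = 32.535 m/s².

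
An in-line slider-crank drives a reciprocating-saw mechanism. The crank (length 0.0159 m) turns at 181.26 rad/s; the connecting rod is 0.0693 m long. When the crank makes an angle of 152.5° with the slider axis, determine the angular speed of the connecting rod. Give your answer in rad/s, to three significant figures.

37.1

ω = 181.3 rad/s
The rod makes angle φ with the slider axis where L sinφ = r sinθ; differentiating, L cosφ·φ̇ = r ω cosθ.
L cosφ = √(L² − r² sin²θ) = 0.06891 m.
|ω_rod| = r ω |cosθ| / √(L² − r² sin²θ) = 0.0159·181.3·0.88701/0.06891 = 37.098 rad/s.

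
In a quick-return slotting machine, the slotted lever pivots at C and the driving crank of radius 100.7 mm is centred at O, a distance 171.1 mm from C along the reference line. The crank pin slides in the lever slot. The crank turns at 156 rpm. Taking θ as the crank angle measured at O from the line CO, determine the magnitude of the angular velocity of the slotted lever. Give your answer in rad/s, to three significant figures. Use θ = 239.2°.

ω = 16.34 rad/s (from 156 rpm).
Crank pin A relative to C: A = (d + r cosθ, r sinθ); lever angle φ = atan2(r sinθ, d + r cosθ).
Differentiating tanφ: φ̇ = rω(d cosθ + r)/(d² + r² + 2dr cosθ).
d² + r² + 2dr cosθ = |CA|² = 0.0217709 m²;  d cosθ + r = +0.013089 m.
|ω_lever| = |0.1007·16.34·+0.013089| / 0.0217709 = 0.98907 rad/s.

0.989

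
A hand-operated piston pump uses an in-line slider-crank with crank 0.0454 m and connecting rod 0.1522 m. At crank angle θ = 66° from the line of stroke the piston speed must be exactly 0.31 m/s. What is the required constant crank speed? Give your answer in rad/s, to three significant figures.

6.64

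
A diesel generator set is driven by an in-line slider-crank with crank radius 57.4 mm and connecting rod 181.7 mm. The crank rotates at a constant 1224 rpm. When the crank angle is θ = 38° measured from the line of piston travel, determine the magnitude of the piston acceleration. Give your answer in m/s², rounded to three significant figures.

824

ω = 2π·1224/60 = 128.2 rad/s
x(θ) = r cosθ + √(L² − r² sin²θ); with ω constant, a = ω²·d²x/dθ².
d²x/dθ² = −r cosθ − r²(cos2θ)/√u − r⁴ sin²2θ/(4u^{3/2}),  u = L² − r² sin²θ = 0.031766 m².
Substituting r = 0.0574 m, L = 0.1817 m, θ = 38°: d²x/dθ² = -0.050155 m.
a = ω²·d²x/dθ² = (128.2)²·(-0.050155) = -824.02 m/s²;  |a| = 824.02 m/s².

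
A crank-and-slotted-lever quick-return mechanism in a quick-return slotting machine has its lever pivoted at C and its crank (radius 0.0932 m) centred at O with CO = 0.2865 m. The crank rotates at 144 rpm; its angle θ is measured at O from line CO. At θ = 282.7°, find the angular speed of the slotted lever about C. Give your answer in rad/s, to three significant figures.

ω = 15.08 rad/s (from 144 rpm).
Crank pin A relative to C: A = (d + r cosθ, r sinθ); lever angle φ = atan2(r sinθ, d + r cosθ).
Differentiating tanφ: φ̇ = rω(d cosθ + r)/(d² + r² + 2dr cosθ).
d² + r² + 2dr cosθ = |CA|² = 0.102509 m²;  d cosθ + r = +0.15619 m.
|ω_lever| = |0.0932·15.08·+0.15619| / 0.102509 = 2.1413 rad/s.

2.14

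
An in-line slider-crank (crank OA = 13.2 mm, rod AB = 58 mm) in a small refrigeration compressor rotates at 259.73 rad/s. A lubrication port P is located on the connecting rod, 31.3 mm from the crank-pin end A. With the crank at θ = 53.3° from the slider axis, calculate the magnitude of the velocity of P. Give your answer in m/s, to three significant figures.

3.10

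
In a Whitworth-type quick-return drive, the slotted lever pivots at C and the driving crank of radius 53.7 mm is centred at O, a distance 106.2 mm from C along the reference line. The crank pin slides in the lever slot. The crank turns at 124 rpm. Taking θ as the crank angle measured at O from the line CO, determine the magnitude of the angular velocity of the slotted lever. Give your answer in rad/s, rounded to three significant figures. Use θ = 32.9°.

ω = 12.99 rad/s (from 124 rpm).
Crank pin A relative to C: A = (d + r cosθ, r sinθ); lever angle φ = atan2(r sinθ, d + r cosθ).
Differentiating tanφ: φ̇ = rω(d cosθ + r)/(d² + r² + 2dr cosθ).
d² + r² + 2dr cosθ = |CA|² = 0.0237387 m²;  d cosθ + r = +0.14287 m.
|ω_lever| = |0.0537·12.99·+0.14287| / 0.0237387 = 4.1966 rad/s.

4.20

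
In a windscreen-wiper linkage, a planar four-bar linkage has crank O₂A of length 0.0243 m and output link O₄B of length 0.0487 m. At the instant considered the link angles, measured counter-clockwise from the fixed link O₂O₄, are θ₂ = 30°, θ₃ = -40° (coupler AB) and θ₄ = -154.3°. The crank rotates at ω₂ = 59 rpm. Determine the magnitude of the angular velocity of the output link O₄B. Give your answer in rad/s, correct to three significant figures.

ω₂ = 6.178 rad/s (from 59 rpm).
Differentiating the loop-closure r₂e^{iθ₂}+r₃e^{iθ₃}=r₁+r₄e^{iθ₄} gives r₂ω₂e^{iθ₂}+r₃ω₃e^{iθ₃}=r₄ω₄e^{iθ₄}.
Eliminating the other unknown: ω₄ = r₂ω₂ sin(θ₂−θ₃) / [r₄ sin(θ₄−θ₃)].
Numerator sine = +0.93969; denominator sine = -0.91140.
Result = 0.0243·6.178·(+0.93969) / (0.0487·(-0.91140)) = -3.1786 rad/s; magnitude 3.1786 rad/s.

3.18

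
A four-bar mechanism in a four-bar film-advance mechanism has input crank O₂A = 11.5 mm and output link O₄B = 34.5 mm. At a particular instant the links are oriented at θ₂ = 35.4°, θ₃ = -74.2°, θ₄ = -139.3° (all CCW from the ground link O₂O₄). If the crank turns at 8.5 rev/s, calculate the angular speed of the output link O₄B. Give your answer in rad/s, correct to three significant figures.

18.5

ω₂ = 53.41 rad/s (from 8.5 rev/s).
Differentiating the loop-closure r₂e^{iθ₂}+r₃e^{iθ₃}=r₁+r₄e^{iθ₄} gives r₂ω₂e^{iθ₂}+r₃ω₃e^{iθ₃}=r₄ω₄e^{iθ₄}.
Eliminating the other unknown: ω₄ = r₂ω₂ sin(θ₂−θ₃) / [r₄ sin(θ₄−θ₃)].
Numerator sine = +0.94206; denominator sine = -0.90704.
Result = 0.0115·53.41·(+0.94206) / (0.0345·(-0.90704)) = -18.49 rad/s; magnitude 18.49 rad/s.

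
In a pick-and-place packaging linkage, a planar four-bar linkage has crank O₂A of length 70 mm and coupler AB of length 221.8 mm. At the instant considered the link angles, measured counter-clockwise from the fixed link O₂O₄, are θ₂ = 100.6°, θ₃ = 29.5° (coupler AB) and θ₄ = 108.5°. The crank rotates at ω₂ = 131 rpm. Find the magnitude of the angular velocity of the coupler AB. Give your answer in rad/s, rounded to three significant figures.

ω₂ = 13.72 rad/s (from 131 rpm).
Differentiating the loop-closure r₂e^{iθ₂}+r₃e^{iθ₃}=r₁+r₄e^{iθ₄} gives r₂ω₂e^{iθ₂}+r₃ω₃e^{iθ₃}=r₄ω₄e^{iθ₄}.
Eliminating the other unknown: ω₃ = r₂ω₂ sin(θ₄−θ₂) / [r₃ sin(θ₃−θ₄)].
Numerator sine = +0.13744; denominator sine = -0.98163.
Result = 0.07·13.72·(+0.13744) / (0.2218·(-0.98163)) = -0.6062 rad/s; magnitude 0.6062 rad/s.

0.606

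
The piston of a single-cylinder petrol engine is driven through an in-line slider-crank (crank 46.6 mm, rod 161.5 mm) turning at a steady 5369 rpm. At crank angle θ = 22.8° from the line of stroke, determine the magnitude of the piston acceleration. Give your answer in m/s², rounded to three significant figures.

16600

ω = 2π·5369/60 = 562.2 rad/s
x(θ) = r cosθ + √(L² − r² sin²θ); with ω constant, a = ω²·d²x/dθ².
d²x/dθ² = −r cosθ − r²(cos2θ)/√u − r⁴ sin²2θ/(4u^{3/2}),  u = L² − r² sin²θ = 0.0257562 m².
Substituting r = 0.0466 m, L = 0.1615 m, θ = 22.8°: d²x/dθ² = -0.052572 m.
a = ω²·d²x/dθ² = (562.2)²·(-0.052572) = -16619 m/s²;  |a| = 16619 m/s².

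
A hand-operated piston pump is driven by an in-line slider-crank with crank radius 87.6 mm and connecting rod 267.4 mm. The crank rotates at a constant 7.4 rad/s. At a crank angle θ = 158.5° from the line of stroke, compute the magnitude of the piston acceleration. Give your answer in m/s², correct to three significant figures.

3.29

ω = 7.4 rad/s
x(θ) = r cosθ + √(L² − r² sin²θ); with ω constant, a = ω²·d²x/dθ².
d²x/dθ² = −r cosθ − r²(cos2θ)/√u − r⁴ sin²2θ/(4u^{3/2}),  u = L² − r² sin²θ = 0.070472 m².
Substituting r = 0.0876 m, L = 0.2674 m, θ = 158.5°: d²x/dθ² = +0.059997 m.
a = ω²·d²x/dθ² = (7.4)²·(+0.059997) = +3.2855 m/s²;  |a| = 3.2855 m/s².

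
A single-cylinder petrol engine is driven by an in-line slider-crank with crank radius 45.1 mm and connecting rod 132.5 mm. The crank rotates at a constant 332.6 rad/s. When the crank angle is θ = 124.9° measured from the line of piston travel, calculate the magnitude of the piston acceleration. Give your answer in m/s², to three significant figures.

3420

ω = 332.6 rad/s
x(θ) = r cosθ + √(L² − r² sin²θ); with ω constant, a = ω²·d²x/dθ².
d²x/dθ² = −r cosθ − r²(cos2θ)/√u − r⁴ sin²2θ/(4u^{3/2}),  u = L² − r² sin²θ = 0.0161881 m².
Substituting r = 0.0451 m, L = 0.1325 m, θ = 124.9°: d²x/dθ² = +0.030882 m.
a = ω²·d²x/dθ² = (332.6)²·(+0.030882) = +3416.2 m/s²;  |a| = 3416.2 m/s².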